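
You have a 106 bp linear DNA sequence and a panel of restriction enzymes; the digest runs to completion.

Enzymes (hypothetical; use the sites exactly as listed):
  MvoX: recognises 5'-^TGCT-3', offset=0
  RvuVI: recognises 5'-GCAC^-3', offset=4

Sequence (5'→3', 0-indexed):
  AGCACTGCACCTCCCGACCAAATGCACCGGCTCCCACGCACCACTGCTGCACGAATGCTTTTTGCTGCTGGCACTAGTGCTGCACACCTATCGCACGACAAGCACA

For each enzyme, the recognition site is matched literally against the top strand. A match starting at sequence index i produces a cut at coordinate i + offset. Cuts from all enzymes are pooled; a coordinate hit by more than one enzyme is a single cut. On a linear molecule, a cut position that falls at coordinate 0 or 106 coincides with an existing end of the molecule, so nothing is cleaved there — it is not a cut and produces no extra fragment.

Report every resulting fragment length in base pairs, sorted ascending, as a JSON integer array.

[1,3,3,3,3,5,5,7,8,8,9,9,11,14,17]

Site scan:
  MvoX TGCT/0: at [44, 55, 62, 65, 77] ⇒ [44, 55, 62, 65, 77]
  RvuVI GCAC/4: at [1, 6, 23, 37, 48, 70, 81, 92, 101] ⇒ [5, 10, 27, 41, 52, 74, 85, 96, 105]

All cut coordinates (distinct, sorted): [5, 10, 27, 41, 44, 52, 55, 62, 65, 74, 77, 85, 96, 105]

Fragment lengths:
  [0,5): 5 bp
  [5,10): 5 bp
  [10,27): 17 bp
  [27,41): 14 bp
  [41,44): 3 bp
  [44,52): 8 bp
  [52,55): 3 bp
  [55,62): 7 bp
  [62,65): 3 bp
  [65,74): 9 bp
  [74,77): 3 bp
  [77,85): 8 bp
  [85,96): 11 bp
  [96,105): 9 bp
  [105,106): 1 bp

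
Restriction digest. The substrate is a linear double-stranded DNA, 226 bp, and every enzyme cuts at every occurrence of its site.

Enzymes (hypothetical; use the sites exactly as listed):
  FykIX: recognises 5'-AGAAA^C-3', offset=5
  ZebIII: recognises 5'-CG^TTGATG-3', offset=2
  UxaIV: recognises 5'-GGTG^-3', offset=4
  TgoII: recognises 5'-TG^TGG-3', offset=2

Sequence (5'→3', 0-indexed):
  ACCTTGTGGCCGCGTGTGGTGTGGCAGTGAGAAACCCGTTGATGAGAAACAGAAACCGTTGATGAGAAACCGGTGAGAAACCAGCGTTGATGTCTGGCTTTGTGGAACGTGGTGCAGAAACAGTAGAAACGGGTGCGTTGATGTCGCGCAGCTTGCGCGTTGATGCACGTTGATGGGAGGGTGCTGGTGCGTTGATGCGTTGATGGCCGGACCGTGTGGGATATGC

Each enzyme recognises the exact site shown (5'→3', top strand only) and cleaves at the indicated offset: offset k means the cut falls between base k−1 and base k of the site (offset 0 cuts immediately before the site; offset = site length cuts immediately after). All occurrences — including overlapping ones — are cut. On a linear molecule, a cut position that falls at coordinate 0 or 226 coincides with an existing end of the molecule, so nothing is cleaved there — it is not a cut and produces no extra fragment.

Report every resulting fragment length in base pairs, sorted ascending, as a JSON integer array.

Site scan:
  FykIX AGAAAC/5: at [29, 44, 50, 64, 75, 115, 124] ⇒ [34, 49, 55, 69, 80, 120, 129]
  ZebIII CGTTGATG/2: at [36, 56, 84, 135, 157, 167, 189, 197] ⇒ [38, 58, 86, 137, 159, 169, 191, 199]
  UxaIV GGTG/4: at [17, 71, 110, 131, 179, 185] ⇒ [21, 75, 114, 135, 183, 189]
  TgoII TGTGG/2: at [4, 14, 19, 100, 214] ⇒ [6, 16, 21, 102, 216]

All cut coordinates (distinct, sorted): [6, 16, 21, 34, 38, 49, 55, 58, 69, 75, 80, 86, 102, 114, 120, 129, 135, 137, 159, 169, 183, 189, 191, 199, 216]

Fragment lengths:
  [0,6): 6 bp
  [6,16): 10 bp
  [16,21): 5 bp
  [21,34): 13 bp
  [34,38): 4 bp
  [38,49): 11 bp
  [49,55): 6 bp
  [55,58): 3 bp
  [58,69): 11 bp
  [69,75): 6 bp
  [75,80): 5 bp
  [80,86): 6 bp
  [86,102): 16 bp
  [102,114): 12 bp
  [114,120): 6 bp
  [120,129): 9 bp
  [129,135): 6 bp
  [135,137): 2 bp
  [137,159): 22 bp
  [159,169): 10 bp
  [169,183): 14 bp
  [183,189): 6 bp
  [189,191): 2 bp
  [191,199): 8 bp
  [199,216): 17 bp
  [216,226): 10 bp

[2,2,3,4,5,5,6,6,6,6,6,6,6,8,9,10,10,10,11,11,12,13,14,16,17,22]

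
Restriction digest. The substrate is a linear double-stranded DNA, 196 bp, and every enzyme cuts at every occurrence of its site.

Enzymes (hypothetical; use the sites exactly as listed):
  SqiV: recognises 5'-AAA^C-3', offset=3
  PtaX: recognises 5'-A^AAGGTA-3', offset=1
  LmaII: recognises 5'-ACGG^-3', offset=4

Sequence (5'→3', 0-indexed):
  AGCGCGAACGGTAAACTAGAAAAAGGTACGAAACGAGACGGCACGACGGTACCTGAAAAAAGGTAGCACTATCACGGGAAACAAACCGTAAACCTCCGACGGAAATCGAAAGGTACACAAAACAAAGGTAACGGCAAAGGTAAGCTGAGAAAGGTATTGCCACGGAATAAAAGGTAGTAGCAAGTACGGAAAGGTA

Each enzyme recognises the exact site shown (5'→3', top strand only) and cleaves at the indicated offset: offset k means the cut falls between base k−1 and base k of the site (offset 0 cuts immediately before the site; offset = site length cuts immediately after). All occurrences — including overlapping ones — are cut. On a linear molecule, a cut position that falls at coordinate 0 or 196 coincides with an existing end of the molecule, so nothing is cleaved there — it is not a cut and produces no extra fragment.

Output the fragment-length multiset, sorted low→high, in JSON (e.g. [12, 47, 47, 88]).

Per-enzyme occurrences:
  SqiV AAAC/3: at [12, 30, 78, 82, 89, 119] ⇒ [15, 33, 81, 85, 92, 122]
  PtaX AAAGGTA/1: at [21, 58, 108, 123, 135, 149, 169, 189] ⇒ [22, 59, 109, 124, 136, 150, 170, 190]
  LmaII ACGG/4: at [7, 37, 45, 73, 98, 130, 161, 185] ⇒ [11, 41, 49, 77, 102, 134, 165, 189]

All cut coordinates (distinct, sorted): [11, 15, 22, 33, 41, 49, 59, 77, 81, 85, 92, 102, 109, 122, 124, 134, 136, 150, 165, 170, 189, 190]

Fragments:
  [0,11): 11 bp
  [11,15): 4 bp
  [15,22): 7 bp
  [22,33): 11 bp
  [33,41): 8 bp
  [41,49): 8 bp
  [49,59): 10 bp
  [59,77): 18 bp
  [77,81): 4 bp
  [81,85): 4 bp
  [85,92): 7 bp
  [92,102): 10 bp
  [102,109): 7 bp
  [109,122): 13 bp
  [122,124): 2 bp
  [124,134): 10 bp
  [134,136): 2 bp
  [136,150): 14 bp
  [150,165): 15 bp
  [165,170): 5 bp
  [170,189): 19 bp
  [189,190): 1 bp
  [190,196): 6 bp

[1,2,2,4,4,4,5,6,7,7,7,8,8,10,10,10,11,11,13,14,15,18,19]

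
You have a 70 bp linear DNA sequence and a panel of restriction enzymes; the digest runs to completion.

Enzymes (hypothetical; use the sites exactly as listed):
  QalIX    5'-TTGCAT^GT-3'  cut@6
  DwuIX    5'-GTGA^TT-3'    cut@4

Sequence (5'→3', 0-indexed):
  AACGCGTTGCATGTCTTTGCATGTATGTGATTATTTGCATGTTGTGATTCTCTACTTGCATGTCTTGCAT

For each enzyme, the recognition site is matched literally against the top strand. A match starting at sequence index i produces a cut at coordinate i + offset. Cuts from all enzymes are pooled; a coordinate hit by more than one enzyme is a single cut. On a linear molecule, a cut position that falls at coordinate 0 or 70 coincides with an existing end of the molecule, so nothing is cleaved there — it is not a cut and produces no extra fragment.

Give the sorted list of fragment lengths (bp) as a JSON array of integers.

Per-enzyme occurrences:
  QalIX TTGCATGT/6: at [6, 16, 34, 55] ⇒ [12, 22, 40, 61]
  DwuIX GTGATT/4: at [26, 43] ⇒ [30, 47]

Pooled cuts: [12, 22, 30, 40, 47, 61]

Fragment lengths:
  [0,12): 12 bp
  [12,22): 10 bp
  [22,30): 8 bp
  [30,40): 10 bp
  [40,47): 7 bp
  [47,61): 14 bp
  [61,70): 9 bp

[7,8,9,10,10,12,14]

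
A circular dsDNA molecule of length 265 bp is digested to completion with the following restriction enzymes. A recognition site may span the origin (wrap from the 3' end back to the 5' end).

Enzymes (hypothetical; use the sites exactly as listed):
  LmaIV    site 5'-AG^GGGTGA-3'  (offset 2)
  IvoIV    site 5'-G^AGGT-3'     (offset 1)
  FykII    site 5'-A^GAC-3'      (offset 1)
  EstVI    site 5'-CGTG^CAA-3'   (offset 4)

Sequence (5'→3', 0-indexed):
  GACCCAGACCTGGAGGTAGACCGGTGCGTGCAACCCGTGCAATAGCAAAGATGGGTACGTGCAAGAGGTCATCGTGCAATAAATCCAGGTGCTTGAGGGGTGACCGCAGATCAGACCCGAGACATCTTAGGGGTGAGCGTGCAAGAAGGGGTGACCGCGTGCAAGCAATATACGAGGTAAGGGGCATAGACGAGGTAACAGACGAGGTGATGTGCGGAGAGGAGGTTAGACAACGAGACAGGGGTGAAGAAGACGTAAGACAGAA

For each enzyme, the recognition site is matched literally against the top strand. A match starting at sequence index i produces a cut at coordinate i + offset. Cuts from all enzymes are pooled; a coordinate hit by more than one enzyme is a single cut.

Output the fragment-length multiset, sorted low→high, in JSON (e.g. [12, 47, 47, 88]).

[4,4,4,5,5,6,6,7,7,7,7,7,8,8,9,10,10,11,11,12,13,13,14,16,18,21,22]

Scan for sites:
  LmaIV AGGGGTGA/2: at [95, 128, 146, 239] ⇒ [97, 130, 148, 241]
  IvoIV GAGGT/1: at [12, 64, 173, 191, 203, 221] ⇒ [13, 65, 174, 192, 204, 222]
  FykII AGAC/1: at [5, 17, 112, 119, 187, 199, 227, 235, 250, 257, 264] ⇒ [0, 6, 18, 113, 120, 188, 200, 228, 236, 251, 258]
  EstVI CGTGCAA/4: at [26, 35, 57, 72, 137, 157] ⇒ [30, 39, 61, 76, 141, 161]

Pooled cuts: [0, 6, 13, 18, 30, 39, 61, 65, 76, 97, 113, 120, 130, 141, 148, 161, 174, 188, 192, 200, 204, 222, 228, 236, 241, 251, 258]

Fragments:
  0→6: 6 bp
  6→13: 7 bp
  13→18: 5 bp
  18→30: 12 bp
  30→39: 9 bp
  39→61: 22 bp
  61→65: 4 bp
  65→76: 11 bp
  76→97: 21 bp
  97→113: 16 bp
  113→120: 7 bp
  120→130: 10 bp
  130→141: 11 bp
  141→148: 7 bp
  148→161: 13 bp
  161→174: 13 bp
  174→188: 14 bp
  188→192: 4 bp
  192→200: 8 bp
  200→204: 4 bp
  204→222: 18 bp
  222→228: 6 bp
  228→236: 8 bp
  236→241: 5 bp
  241→251: 10 bp
  251→258: 7 bp
  258→0 (wrap): 265-258+0 = 7 bp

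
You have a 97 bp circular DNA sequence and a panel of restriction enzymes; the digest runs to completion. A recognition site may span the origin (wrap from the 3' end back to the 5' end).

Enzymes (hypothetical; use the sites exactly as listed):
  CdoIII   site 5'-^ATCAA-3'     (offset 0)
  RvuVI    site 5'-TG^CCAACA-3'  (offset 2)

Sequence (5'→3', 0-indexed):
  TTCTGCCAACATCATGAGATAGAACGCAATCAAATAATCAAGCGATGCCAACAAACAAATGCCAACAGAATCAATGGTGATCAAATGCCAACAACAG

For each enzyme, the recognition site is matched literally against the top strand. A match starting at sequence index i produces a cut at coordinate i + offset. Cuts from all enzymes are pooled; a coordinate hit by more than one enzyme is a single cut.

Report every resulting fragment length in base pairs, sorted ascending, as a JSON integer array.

Site scan:
  CdoIII (ATCAA, off=0): starts [28, 36, 69, 79] → cuts [28, 36, 69, 79]
  RvuVI (TGCCAACA, off=2): starts [3, 45, 59, 85] → cuts [5, 47, 61, 87]

Pooled cuts: [5, 28, 36, 47, 61, 69, 79, 87]

Fragment lengths:
  5→28: 23 bp
  28→36: 8 bp
  36→47: 11 bp
  47→61: 14 bp
  61→69: 8 bp
  69→79: 10 bp
  79→87: 8 bp
  87→5 (wrap): 97-87+5 = 15 bp

[8,8,8,10,11,14,15,23]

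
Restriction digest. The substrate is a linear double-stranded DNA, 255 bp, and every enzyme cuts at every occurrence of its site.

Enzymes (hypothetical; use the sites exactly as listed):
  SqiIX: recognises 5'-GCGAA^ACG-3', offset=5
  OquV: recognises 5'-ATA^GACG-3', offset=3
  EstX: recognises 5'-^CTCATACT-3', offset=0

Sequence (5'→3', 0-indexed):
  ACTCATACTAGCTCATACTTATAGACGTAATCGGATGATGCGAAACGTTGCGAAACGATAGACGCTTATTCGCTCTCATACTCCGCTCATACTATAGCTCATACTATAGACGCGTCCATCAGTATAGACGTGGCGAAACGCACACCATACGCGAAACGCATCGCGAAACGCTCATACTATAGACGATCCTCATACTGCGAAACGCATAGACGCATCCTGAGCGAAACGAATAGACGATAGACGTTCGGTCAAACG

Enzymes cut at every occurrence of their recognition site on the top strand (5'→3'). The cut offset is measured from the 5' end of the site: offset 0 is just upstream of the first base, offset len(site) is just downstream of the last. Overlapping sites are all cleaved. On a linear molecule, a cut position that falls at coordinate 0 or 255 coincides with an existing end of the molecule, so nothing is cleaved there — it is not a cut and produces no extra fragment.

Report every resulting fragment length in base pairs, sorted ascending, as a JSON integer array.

[1,3,6,7,7,7,7,10,10,11,11,11,11,12,12,12,13,14,16,17,18,18,21]

Scan for sites:
  SqiIX (GCGAAACG, off=5): starts [39, 49, 132, 150, 162, 196, 220] → cuts [44, 54, 137, 155, 167, 201, 225]
  OquV (ATAGACG, off=3): starts [20, 57, 105, 123, 178, 205, 229, 236] → cuts [23, 60, 108, 126, 181, 208, 232, 239]
  EstX (CTCATACT, off=0): starts [1, 11, 74, 85, 97, 170, 188] → cuts [1, 11, 74, 85, 97, 170, 188]

All cut coordinates (distinct, sorted): [1, 11, 23, 44, 54, 60, 74, 85, 97, 108, 126, 137, 155, 167, 170, 181, 188, 201, 208, 225, 232, 239]

Fragment lengths:
  [0,1): 1 bp
  [1,11): 10 bp
  [11,23): 12 bp
  [23,44): 21 bp
  [44,54): 10 bp
  [54,60): 6 bp
  [60,74): 14 bp
  [74,85): 11 bp
  [85,97): 12 bp
  [97,108): 11 bp
  [108,126): 18 bp
  [126,137): 11 bp
  [137,155): 18 bp
  [155,167): 12 bp
  [167,170): 3 bp
  [170,181): 11 bp
  [181,188): 7 bp
  [188,201): 13 bp
  [201,208): 7 bp
  [208,225): 17 bp
  [225,232): 7 bp
  [232,239): 7 bp
  [239,255): 16 bp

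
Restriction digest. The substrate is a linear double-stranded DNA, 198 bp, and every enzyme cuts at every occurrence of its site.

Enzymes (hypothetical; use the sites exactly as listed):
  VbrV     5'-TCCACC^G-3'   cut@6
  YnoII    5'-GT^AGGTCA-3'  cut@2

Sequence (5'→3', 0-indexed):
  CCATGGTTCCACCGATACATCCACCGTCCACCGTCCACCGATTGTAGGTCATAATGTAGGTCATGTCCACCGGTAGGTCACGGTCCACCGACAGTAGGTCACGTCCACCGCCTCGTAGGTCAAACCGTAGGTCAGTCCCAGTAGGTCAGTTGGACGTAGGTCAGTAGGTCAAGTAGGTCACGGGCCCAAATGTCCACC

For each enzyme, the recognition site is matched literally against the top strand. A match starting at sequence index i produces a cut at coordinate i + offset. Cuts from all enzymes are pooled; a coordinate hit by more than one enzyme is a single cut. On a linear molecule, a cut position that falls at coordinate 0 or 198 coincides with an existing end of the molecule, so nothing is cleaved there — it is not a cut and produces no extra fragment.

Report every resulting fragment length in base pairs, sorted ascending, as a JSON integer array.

[3,6,6,7,7,7,8,9,12,12,12,13,14,14,14,15,15,24]

Scan for sites:
  VbrV TCCACCG/6: at [7, 19, 26, 33, 65, 83, 103] ⇒ [13, 25, 32, 39, 71, 89, 109]
  YnoII GTAGGTCA/2: at [43, 55, 72, 93, 114, 126, 140, 155, 163, 172] ⇒ [45, 57, 74, 95, 116, 128, 142, 157, 165, 174]

All cut coordinates (distinct, sorted): [13, 25, 32, 39, 45, 57, 71, 74, 89, 95, 109, 116, 128, 142, 157, 165, 174]

Fragments:
  [0,13): 13 bp
  [13,25): 12 bp
  [25,32): 7 bp
  [32,39): 7 bp
  [39,45): 6 bp
  [45,57): 12 bp
  [57,71): 14 bp
  [71,74): 3 bp
  [74,89): 15 bp
  [89,95): 6 bp
  [95,109): 14 bp
  [109,116): 7 bp
  [116,128): 12 bp
  [128,142): 14 bp
  [142,157): 15 bp
  [157,165): 8 bp
  [165,174): 9 bp
  [174,198): 24 bp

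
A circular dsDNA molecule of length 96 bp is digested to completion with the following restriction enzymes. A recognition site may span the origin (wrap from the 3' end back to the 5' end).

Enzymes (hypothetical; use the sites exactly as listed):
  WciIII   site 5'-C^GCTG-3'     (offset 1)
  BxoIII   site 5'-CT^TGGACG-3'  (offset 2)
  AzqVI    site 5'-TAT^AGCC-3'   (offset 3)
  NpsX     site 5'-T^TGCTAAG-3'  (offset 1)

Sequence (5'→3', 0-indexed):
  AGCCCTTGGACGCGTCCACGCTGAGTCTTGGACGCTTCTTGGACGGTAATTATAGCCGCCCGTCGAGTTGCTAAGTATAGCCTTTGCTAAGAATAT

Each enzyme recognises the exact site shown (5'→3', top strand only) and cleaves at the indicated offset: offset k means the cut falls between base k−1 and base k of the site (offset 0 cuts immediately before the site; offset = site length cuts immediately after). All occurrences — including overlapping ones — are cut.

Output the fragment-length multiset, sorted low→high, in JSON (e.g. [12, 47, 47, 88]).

[6,6,9,10,11,12,13,14,15]

Scan for sites:
  WciIII CGCTG/1: at [18] ⇒ [19]
  BxoIII CTTGGACG/2: at [4, 26, 37] ⇒ [6, 28, 39]
  AzqVI TATAGCC/3: at [50, 75, 93] ⇒ [0, 53, 78]
  NpsX TTGCTAAG/1: at [67, 83] ⇒ [68, 84]

Pooled cuts: [0, 6, 19, 28, 39, 53, 68, 78, 84]

Fragments:
  0→6: 6 bp
  6→19: 13 bp
  19→28: 9 bp
  28→39: 11 bp
  39→53: 14 bp
  53→68: 15 bp
  68→78: 10 bp
  78→84: 6 bp
  84→0 (wrap): 96-84+0 = 12 bp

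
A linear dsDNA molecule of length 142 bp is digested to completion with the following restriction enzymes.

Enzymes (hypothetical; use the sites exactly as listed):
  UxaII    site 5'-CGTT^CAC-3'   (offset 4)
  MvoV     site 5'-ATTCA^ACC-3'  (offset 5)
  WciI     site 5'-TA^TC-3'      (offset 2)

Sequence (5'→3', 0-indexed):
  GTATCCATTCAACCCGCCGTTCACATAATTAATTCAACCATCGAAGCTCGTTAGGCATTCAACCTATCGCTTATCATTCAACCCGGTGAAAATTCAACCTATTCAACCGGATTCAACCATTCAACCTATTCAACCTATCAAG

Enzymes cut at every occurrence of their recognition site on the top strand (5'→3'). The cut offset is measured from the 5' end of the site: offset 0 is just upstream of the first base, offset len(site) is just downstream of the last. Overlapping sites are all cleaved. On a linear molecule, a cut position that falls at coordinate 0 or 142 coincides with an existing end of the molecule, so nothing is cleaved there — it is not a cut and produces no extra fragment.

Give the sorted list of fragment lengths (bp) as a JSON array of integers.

[3,5,5,5,7,7,8,8,9,9,10,10,15,16,25]

Site scan:
  UxaII CGTTCAC/4: at [17] ⇒ [21]
  MvoV ATTCAACC/5: at [6, 31, 56, 75, 91, 100, 110, 118, 127] ⇒ [11, 36, 61, 80, 96, 105, 115, 123, 132]
  WciI TATC/2: at [1, 64, 71, 135] ⇒ [3, 66, 73, 137]

Pooled cuts: [3, 11, 21, 36, 61, 66, 73, 80, 96, 105, 115, 123, 132, 137]

Fragments:
  [0,3): 3 bp
  [3,11): 8 bp
  [11,21): 10 bp
  [21,36): 15 bp
  [36,61): 25 bp
  [61,66): 5 bp
  [66,73): 7 bp
  [73,80): 7 bp
  [80,96): 16 bp
  [96,105): 9 bp
  [105,115): 10 bp
  [115,123): 8 bp
  [123,132): 9 bp
  [132,137): 5 bp
  [137,142): 5 bp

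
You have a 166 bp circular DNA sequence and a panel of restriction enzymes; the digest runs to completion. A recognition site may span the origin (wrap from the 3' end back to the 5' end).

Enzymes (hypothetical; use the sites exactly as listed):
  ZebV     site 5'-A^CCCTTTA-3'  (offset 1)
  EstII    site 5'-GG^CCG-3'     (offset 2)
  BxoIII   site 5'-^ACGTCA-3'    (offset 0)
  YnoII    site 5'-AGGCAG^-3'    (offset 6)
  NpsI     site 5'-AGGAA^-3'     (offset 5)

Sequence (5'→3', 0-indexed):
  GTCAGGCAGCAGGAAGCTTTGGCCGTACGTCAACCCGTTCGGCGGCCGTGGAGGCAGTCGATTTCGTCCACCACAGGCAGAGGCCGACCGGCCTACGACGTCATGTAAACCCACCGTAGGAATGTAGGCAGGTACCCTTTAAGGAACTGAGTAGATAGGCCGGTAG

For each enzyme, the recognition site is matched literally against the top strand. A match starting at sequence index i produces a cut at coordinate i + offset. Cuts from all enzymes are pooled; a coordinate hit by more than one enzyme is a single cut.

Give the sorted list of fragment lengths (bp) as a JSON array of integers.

Site scan:
  ZebV (ACCCTTTA, off=1): starts [133] → cuts [134]
  EstII (GGCCG, off=2): starts [20, 43, 81, 157] → cuts [22, 45, 83, 159]
  BxoIII (ACGTCA, off=0): starts [26, 97] → cuts [26, 97]
  YnoII (AGGCAG, off=6): starts [3, 51, 74, 125] → cuts [9, 57, 80, 131]
  NpsI (AGGAA, off=5): starts [10, 117, 141] → cuts [15, 122, 146]

Pooled cuts: [9, 15, 22, 26, 45, 57, 80, 83, 97, 122, 131, 134, 146, 159]

Fragment lengths:
  9→15: 6 bp
  15→22: 7 bp
  22→26: 4 bp
  26→45: 19 bp
  45→57: 12 bp
  57→80: 23 bp
  80→83: 3 bp
  83→97: 14 bp
  97→122: 25 bp
  122→131: 9 bp
  131→134: 3 bp
  134→146: 12 bp
  146→159: 13 bp
  159→9 (wrap): 166-159+9 = 16 bp

[3,3,4,6,7,9,12,12,13,14,16,19,23,25]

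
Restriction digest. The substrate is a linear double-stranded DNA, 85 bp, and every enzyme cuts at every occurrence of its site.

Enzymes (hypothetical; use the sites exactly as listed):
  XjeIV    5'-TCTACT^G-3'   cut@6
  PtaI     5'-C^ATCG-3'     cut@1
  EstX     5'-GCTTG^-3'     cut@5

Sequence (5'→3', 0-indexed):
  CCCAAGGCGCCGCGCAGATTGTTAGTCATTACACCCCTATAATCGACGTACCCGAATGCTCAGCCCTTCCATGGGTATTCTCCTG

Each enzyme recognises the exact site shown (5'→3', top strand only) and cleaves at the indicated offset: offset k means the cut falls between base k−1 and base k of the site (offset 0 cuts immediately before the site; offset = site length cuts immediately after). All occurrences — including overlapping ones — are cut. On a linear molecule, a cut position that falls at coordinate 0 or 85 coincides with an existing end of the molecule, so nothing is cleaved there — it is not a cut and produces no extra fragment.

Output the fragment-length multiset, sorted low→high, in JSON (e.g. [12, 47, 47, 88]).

[85]

Per-enzyme occurrences:
  XjeIV (TCTACTG, off=6): no sites
  PtaI (CATCG, off=1): no sites
  EstX (GCTTG, off=5): no sites

All cut coordinates (distinct, sorted): ∅

Fragments:
  no cuts → one linear fragment of 85 bp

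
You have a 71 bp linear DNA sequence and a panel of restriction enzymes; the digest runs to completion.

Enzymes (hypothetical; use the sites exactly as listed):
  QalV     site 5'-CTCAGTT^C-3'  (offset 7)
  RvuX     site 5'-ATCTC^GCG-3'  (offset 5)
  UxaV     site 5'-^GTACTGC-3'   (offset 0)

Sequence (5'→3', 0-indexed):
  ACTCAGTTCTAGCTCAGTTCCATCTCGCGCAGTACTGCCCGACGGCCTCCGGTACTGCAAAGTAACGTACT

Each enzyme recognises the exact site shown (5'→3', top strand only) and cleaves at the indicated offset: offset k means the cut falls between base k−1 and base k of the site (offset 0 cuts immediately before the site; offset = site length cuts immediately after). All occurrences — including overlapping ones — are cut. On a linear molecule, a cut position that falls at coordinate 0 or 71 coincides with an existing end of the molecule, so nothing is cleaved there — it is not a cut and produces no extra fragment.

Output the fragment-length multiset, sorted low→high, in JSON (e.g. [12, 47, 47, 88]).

[5,7,8,11,20,20]

Per-enzyme occurrences:
  QalV CTCAGTTC/7: at [1, 12] ⇒ [8, 19]
  RvuX ATCTCGCG/5: at [21] ⇒ [26]
  UxaV GTACTGC/0: at [31, 51] ⇒ [31, 51]

All cut coordinates (distinct, sorted): [8, 19, 26, 31, 51]

Fragments:
  [0,8): 8 bp
  [8,19): 11 bp
  [19,26): 7 bp
  [26,31): 5 bp
  [31,51): 20 bp
  [51,71): 20 bp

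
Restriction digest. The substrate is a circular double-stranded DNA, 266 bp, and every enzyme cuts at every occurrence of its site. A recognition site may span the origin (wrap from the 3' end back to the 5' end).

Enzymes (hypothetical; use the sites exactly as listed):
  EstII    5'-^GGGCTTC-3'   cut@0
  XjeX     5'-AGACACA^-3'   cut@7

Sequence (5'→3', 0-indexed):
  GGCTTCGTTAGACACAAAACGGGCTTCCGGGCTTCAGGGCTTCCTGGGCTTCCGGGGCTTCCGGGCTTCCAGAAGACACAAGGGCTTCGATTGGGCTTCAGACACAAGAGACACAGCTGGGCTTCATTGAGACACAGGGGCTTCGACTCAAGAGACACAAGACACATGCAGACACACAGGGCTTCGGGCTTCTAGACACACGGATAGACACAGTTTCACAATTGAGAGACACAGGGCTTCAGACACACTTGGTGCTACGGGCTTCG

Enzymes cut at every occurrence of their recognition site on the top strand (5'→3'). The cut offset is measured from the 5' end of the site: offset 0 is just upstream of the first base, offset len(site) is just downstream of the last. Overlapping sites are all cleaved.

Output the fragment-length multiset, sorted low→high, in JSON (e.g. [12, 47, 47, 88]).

Per-enzyme occurrences:
  EstII GGGCTTC/0: at [20, 28, 36, 45, 54, 62, 81, 92, 118, 137, 178, 185, 233, 258, 265] ⇒ [20, 28, 36, 45, 54, 62, 81, 92, 118, 137, 178, 185, 233, 258, 265]
  XjeX AGACACA/7: at [9, 73, 99, 108, 129, 152, 159, 169, 193, 205, 226, 240] ⇒ [16, 80, 106, 115, 136, 159, 166, 176, 200, 212, 233, 247]

Pooled cuts: [16, 20, 28, 36, 45, 54, 62, 80, 81, 92, 106, 115, 118, 136, 137, 159, 166, 176, 178, 185, 200, 212, 233, 247, 258, 265]

Fragment lengths:
  16→20: 4 bp
  20→28: 8 bp
  28→36: 8 bp
  36→45: 9 bp
  45→54: 9 bp
  54→62: 8 bp
  62→80: 18 bp
  80→81: 1 bp
  81→92: 11 bp
  92→106: 14 bp
  106→115: 9 bp
  115→118: 3 bp
  118→136: 18 bp
  136→137: 1 bp
  137→159: 22 bp
  159→166: 7 bp
  166→176: 10 bp
  176→178: 2 bp
  178→185: 7 bp
  185→200: 15 bp
  200→212: 12 bp
  212→233: 21 bp
  233→247: 14 bp
  247→258: 11 bp
  258→265: 7 bp
  265→16 (wrap): 266-265+16 = 17 bp

[1,1,2,3,4,7,7,7,8,8,8,9,9,9,10,11,11,12,14,14,15,17,18,18,21,22]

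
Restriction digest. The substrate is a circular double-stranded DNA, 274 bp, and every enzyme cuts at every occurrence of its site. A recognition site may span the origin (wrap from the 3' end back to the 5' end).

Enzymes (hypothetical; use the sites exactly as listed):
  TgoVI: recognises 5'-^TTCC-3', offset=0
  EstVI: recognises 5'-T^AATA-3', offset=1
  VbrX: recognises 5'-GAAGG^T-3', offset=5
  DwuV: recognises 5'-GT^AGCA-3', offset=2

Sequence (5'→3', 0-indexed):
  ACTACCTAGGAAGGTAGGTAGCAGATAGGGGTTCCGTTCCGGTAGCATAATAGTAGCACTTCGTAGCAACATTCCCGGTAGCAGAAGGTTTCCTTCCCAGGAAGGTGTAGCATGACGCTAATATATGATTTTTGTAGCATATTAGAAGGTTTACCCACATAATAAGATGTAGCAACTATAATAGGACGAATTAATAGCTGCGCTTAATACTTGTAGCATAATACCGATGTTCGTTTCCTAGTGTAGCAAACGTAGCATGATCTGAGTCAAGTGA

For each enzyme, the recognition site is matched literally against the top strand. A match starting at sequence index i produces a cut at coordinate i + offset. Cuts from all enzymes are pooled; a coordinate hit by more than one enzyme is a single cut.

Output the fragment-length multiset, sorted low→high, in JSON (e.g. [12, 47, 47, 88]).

[1,3,4,5,5,5,5,6,7,7,8,9,9,9,9,10,10,10,11,11,12,12,13,13,14,15,16,35]

Site scan:
  TgoVI TTCC/0: at [31, 36, 71, 89, 93, 234] ⇒ [31, 36, 71, 89, 93, 234]
  EstVI TAATA/1: at [47, 118, 159, 178, 191, 204, 218] ⇒ [48, 119, 160, 179, 192, 205, 219]
  VbrX GAAGGT/5: at [9, 83, 100, 144] ⇒ [14, 88, 105, 149]
  DwuV GTAGCA/2: at [17, 41, 52, 62, 77, 106, 133, 168, 212, 242, 251] ⇒ [19, 43, 54, 64, 79, 108, 135, 170, 214, 244, 253]

All cut coordinates (distinct, sorted): [14, 19, 31, 36, 43, 48, 54, 64, 71, 79, 88, 89, 93, 105, 108, 119, 135, 149, 160, 170, 179, 192, 205, 214, 219, 234, 244, 253]

Fragment lengths:
  14→19: 5 bp
  19→31: 12 bp
  31→36: 5 bp
  36→43: 7 bp
  43→48: 5 bp
  48→54: 6 bp
  54→64: 10 bp
  64→71: 7 bp
  71→79: 8 bp
  79→88: 9 bp
  88→89: 1 bp
  89→93: 4 bp
  93→105: 12 bp
  105→108: 3 bp
  108→119: 11 bp
  119→135: 16 bp
  135→149: 14 bp
  149→160: 11 bp
  160→170: 10 bp
  170→179: 9 bp
  179→192: 13 bp
  192→205: 13 bp
  205→214: 9 bp
  214→219: 5 bp
  219→234: 15 bp
  234→244: 10 bp
  244→253: 9 bp
  253→14 (wrap): 274-253+14 = 35 bp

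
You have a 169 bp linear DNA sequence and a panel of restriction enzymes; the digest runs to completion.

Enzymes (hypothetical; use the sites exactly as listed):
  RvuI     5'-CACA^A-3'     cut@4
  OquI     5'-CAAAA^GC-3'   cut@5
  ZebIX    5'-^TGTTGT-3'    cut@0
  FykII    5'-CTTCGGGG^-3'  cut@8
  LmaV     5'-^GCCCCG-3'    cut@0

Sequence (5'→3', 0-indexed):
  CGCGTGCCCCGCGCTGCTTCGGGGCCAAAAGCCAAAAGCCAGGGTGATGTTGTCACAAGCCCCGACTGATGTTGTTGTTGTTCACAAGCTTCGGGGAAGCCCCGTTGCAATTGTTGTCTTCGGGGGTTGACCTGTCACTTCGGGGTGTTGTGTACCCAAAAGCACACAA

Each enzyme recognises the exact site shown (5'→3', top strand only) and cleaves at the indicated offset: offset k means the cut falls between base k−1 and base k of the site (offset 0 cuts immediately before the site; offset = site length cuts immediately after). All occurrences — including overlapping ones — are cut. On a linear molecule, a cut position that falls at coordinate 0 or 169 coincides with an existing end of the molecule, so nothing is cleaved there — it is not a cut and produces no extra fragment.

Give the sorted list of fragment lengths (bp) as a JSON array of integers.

[1,1,2,3,3,5,6,7,7,10,10,10,11,11,13,14,16,19,20]

Site scan:
  RvuI CACAA/4: at [53, 82, 164] ⇒ [57, 86, 168]
  OquI CAAAAGC/5: at [25, 32, 156] ⇒ [30, 37, 161]
  ZebIX TGTTGT/0: at [47, 69, 72, 75, 111, 145] ⇒ [47, 69, 72, 75, 111, 145]
  FykII CTTCGGGG/8: at [16, 88, 117, 137] ⇒ [24, 96, 125, 145]
  LmaV GCCCCG/0: at [5, 58, 98] ⇒ [5, 58, 98]

Pooled cuts: [5, 24, 30, 37, 47, 57, 58, 69, 72, 75, 86, 96, 98, 111, 125, 145, 161, 168]

Fragments:
  [0,5): 5 bp
  [5,24): 19 bp
  [24,30): 6 bp
  [30,37): 7 bp
  [37,47): 10 bp
  [47,57): 10 bp
  [57,58): 1 bp
  [58,69): 11 bp
  [69,72): 3 bp
  [72,75): 3 bp
  [75,86): 11 bp
  [86,96): 10 bp
  [96,98): 2 bp
  [98,111): 13 bp
  [111,125): 14 bp
  [125,145): 20 bp
  [145,161): 16 bp
  [161,168): 7 bp
  [168,169): 1 bp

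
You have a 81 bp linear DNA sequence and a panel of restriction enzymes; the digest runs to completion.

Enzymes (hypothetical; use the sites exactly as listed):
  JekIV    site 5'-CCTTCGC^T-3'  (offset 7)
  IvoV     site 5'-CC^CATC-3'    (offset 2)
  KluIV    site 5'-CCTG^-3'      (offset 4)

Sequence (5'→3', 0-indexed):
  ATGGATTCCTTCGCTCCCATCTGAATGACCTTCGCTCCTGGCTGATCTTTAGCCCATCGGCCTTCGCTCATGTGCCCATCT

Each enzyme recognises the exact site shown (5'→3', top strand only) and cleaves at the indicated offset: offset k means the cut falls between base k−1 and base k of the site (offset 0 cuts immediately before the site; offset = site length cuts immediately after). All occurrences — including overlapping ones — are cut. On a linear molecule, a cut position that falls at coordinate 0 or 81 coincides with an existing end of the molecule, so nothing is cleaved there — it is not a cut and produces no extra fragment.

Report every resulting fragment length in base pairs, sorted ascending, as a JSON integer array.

Per-enzyme occurrences:
  JekIV CCTTCGCT/7: at [7, 28, 60] ⇒ [14, 35, 67]
  IvoV CCCATC/2: at [15, 52, 74] ⇒ [17, 54, 76]
  KluIV CCTG/4: at [36] ⇒ [40]

All cut coordinates (distinct, sorted): [14, 17, 35, 40, 54, 67, 76]

Fragments:
  [0,14): 14 bp
  [14,17): 3 bp
  [17,35): 18 bp
  [35,40): 5 bp
  [40,54): 14 bp
  [54,67): 13 bp
  [67,76): 9 bp
  [76,81): 5 bp

[3,5,5,9,13,14,14,18]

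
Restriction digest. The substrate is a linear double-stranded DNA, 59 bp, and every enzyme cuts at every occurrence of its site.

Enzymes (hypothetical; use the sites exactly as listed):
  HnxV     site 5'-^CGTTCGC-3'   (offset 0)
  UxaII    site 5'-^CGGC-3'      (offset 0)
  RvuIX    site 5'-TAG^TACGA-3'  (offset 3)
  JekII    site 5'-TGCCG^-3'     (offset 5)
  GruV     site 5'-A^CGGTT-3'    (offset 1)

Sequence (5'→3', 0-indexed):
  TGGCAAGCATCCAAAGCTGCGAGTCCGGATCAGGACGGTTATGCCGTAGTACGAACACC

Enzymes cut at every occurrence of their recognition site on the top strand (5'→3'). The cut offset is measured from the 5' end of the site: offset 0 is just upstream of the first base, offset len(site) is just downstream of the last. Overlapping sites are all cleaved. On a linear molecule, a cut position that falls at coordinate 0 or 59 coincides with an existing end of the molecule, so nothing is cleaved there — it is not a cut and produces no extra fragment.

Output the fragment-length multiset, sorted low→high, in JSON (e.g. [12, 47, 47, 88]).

[3,10,11,35]

Site scan:
  HnxV (CGTTCGC, off=0): no sites
  UxaII (CGGC, off=0): no sites
  RvuIX TAGTACGA/3: at [46] ⇒ [49]
  JekII TGCCG/5: at [41] ⇒ [46]
  GruV ACGGTT/1: at [34] ⇒ [35]

All cut coordinates (distinct, sorted): [35, 46, 49]

Fragments:
  [0,35): 35 bp
  [35,46): 11 bp
  [46,49): 3 bp
  [49,59): 10 bp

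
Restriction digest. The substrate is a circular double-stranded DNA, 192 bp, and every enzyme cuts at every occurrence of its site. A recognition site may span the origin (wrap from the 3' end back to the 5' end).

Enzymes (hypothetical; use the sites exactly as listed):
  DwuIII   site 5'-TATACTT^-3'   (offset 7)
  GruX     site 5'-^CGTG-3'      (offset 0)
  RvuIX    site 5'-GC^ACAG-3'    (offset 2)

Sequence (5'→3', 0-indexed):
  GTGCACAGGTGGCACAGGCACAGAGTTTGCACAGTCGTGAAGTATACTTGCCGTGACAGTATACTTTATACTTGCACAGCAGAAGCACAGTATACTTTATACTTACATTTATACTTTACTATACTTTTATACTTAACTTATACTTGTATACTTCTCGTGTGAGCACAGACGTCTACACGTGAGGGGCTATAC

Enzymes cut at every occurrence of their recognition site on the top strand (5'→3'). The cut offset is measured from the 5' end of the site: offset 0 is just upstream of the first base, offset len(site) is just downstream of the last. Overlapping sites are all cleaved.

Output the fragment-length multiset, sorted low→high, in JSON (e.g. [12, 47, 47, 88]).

[2,2,2,5,5,6,7,7,8,8,9,9,10,11,11,11,11,12,13,14,14,15]

Site scan:
  DwuIII TATACTT/7: at [42, 59, 66, 90, 97, 109, 119, 127, 138, 146] ⇒ [49, 66, 73, 97, 104, 116, 126, 134, 145, 153]
  GruX CGTG/0: at [35, 51, 155, 177, 191] ⇒ [35, 51, 155, 177, 191]
  RvuIX GCACAG/2: at [2, 11, 17, 28, 73, 84, 162] ⇒ [4, 13, 19, 30, 75, 86, 164]

Pooled cuts: [4, 13, 19, 30, 35, 49, 51, 66, 73, 75, 86, 97, 104, 116, 126, 134, 145, 153, 155, 164, 177, 191]

Fragment lengths:
  4→13: 9 bp
  13→19: 6 bp
  19→30: 11 bp
  30→35: 5 bp
  35→49: 14 bp
  49→51: 2 bp
  51→66: 15 bp
  66→73: 7 bp
  73→75: 2 bp
  75→86: 11 bp
  86→97: 11 bp
  97→104: 7 bp
  104→116: 12 bp
  116→126: 10 bp
  126→134: 8 bp
  134→145: 11 bp
  145→153: 8 bp
  153→155: 2 bp
  155→164: 9 bp
  164→177: 13 bp
  177→191: 14 bp
  191→4 (wrap): 192-191+4 = 5 bp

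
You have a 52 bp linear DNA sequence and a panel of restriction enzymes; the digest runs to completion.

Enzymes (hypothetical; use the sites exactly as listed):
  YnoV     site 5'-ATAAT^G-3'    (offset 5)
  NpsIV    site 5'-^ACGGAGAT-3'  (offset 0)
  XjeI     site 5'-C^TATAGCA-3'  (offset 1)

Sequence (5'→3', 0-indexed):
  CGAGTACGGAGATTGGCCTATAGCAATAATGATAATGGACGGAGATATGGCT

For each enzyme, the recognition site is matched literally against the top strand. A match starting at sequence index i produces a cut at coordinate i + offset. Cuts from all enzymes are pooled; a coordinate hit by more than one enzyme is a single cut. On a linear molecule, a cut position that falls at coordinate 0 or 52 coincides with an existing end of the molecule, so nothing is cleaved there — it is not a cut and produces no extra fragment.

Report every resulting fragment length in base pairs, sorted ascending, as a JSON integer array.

[2,5,6,12,13,14]

Per-enzyme occurrences:
  YnoV ATAATG/5: at [25, 31] ⇒ [30, 36]
  NpsIV ACGGAGAT/0: at [5, 38] ⇒ [5, 38]
  XjeI CTATAGCA/1: at [17] ⇒ [18]

All cut coordinates (distinct, sorted): [5, 18, 30, 36, 38]

Fragments:
  [0,5): 5 bp
  [5,18): 13 bp
  [18,30): 12 bp
  [30,36): 6 bp
  [36,38): 2 bp
  [38,52): 14 bp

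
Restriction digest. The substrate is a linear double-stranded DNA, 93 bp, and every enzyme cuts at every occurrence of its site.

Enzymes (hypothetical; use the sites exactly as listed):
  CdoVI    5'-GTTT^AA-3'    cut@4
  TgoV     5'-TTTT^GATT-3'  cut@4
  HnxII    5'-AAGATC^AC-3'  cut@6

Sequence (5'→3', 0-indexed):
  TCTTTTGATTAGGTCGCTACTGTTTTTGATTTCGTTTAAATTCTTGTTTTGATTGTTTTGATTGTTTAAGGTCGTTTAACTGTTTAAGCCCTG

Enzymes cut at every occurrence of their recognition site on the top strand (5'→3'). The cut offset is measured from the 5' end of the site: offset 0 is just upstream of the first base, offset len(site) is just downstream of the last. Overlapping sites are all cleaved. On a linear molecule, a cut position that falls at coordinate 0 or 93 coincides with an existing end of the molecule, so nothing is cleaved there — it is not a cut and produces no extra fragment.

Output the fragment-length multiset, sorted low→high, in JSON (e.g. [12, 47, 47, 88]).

[6,8,8,8,9,10,10,13,21]

Scan for sites:
  CdoVI (GTTTAA, off=4): starts [33, 63, 73, 81] → cuts [37, 67, 77, 85]
  TgoV (TTTTGATT, off=4): starts [2, 23, 46, 55] → cuts [6, 27, 50, 59]
  HnxII (AAGATCAC, off=6): no sites

Pooled cuts: [6, 27, 37, 50, 59, 67, 77, 85]

Fragments:
  [0,6): 6 bp
  [6,27): 21 bp
  [27,37): 10 bp
  [37,50): 13 bp
  [50,59): 9 bp
  [59,67): 8 bp
  [67,77): 10 bp
  [77,85): 8 bp
  [85,93): 8 bp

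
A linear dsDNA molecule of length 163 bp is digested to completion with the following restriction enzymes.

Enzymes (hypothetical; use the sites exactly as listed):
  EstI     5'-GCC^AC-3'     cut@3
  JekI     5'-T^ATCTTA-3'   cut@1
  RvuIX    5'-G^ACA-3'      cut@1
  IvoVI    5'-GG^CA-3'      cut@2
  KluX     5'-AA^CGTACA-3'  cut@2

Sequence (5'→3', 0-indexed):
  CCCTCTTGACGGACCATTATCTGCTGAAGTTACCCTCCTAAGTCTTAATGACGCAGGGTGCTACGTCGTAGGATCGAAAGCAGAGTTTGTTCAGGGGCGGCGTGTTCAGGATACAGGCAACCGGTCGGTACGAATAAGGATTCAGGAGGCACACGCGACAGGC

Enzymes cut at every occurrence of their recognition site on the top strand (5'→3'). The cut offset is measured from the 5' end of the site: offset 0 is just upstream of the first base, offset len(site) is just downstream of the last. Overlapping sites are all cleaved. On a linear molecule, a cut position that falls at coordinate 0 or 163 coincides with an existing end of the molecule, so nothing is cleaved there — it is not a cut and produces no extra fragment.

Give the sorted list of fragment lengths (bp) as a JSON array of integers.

Per-enzyme occurrences:
  EstI (GCCAC, off=3): no sites
  JekI (TATCTTA, off=1): no sites
  RvuIX (GACA, off=1): starts [156] → cuts [157]
  IvoVI (GGCA, off=2): starts [115, 147] → cuts [117, 149]
  KluX (AACGTACA, off=2): no sites

All cut coordinates (distinct, sorted): [117, 149, 157]

Fragment lengths:
  [0,117): 117 bp
  [117,149): 32 bp
  [149,157): 8 bp
  [157,163): 6 bp

[6,8,32,117]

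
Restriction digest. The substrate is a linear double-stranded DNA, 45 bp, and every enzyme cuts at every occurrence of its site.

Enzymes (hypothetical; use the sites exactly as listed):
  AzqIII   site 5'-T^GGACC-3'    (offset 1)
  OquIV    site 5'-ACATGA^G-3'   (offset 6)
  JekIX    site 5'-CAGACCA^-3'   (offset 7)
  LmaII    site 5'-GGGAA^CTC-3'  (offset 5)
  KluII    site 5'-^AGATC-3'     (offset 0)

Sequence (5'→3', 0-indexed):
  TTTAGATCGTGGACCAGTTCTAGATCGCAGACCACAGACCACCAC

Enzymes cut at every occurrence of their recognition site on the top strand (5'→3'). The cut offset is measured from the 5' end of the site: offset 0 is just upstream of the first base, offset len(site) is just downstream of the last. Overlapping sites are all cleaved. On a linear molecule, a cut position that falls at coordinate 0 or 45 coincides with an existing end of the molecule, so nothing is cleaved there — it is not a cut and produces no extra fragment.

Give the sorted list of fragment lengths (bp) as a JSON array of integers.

[3,4,7,7,11,13]

Site scan:
  AzqIII (TGGACC, off=1): starts [9] → cuts [10]
  OquIV (ACATGAG, off=6): no sites
  JekIX (CAGACCA, off=7): starts [27, 34] → cuts [34, 41]
  LmaII (GGGAACTC, off=5): no sites
  KluII (AGATC, off=0): starts [3, 21] → cuts [3, 21]

Pooled cuts: [3, 10, 21, 34, 41]

Fragment lengths:
  [0,3): 3 bp
  [3,10): 7 bp
  [10,21): 11 bp
  [21,34): 13 bp
  [34,41): 7 bp
  [41,45): 4 bp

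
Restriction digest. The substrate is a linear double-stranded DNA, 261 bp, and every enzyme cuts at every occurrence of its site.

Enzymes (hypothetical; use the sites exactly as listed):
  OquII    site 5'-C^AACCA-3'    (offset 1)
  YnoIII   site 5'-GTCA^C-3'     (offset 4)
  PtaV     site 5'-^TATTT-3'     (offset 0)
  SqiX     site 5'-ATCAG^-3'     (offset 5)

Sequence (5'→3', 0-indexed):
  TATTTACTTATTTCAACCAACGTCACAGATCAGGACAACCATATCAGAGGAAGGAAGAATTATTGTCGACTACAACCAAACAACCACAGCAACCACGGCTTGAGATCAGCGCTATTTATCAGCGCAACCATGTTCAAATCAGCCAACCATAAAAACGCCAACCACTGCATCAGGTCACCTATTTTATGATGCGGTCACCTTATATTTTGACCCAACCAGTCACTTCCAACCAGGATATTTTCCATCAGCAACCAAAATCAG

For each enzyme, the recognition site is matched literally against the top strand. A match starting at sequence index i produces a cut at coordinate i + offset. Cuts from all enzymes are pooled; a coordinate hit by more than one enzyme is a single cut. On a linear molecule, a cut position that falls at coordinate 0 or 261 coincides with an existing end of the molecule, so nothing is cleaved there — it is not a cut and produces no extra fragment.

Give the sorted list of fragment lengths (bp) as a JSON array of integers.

Site scan:
  OquII CAACCA/1: at [13, 35, 72, 80, 89, 124, 143, 158, 212, 226, 248] ⇒ [14, 36, 73, 81, 90, 125, 144, 159, 213, 227, 249]
  YnoIII GTCAC/4: at [21, 173, 193, 218] ⇒ [25, 177, 197, 222]
  PtaV TATTT/0: at [0, 8, 112, 179, 202, 235] ⇒ [8, 112, 179, 202, 235] (position 0 is a terminus of the linear molecule — no cut)
  SqiX ATCAG/5: at [28, 42, 104, 117, 137, 168, 243, 256] ⇒ [33, 47, 109, 122, 142, 173, 248] (position 261 is a terminus of the linear molecule — no cut)

All cut coordinates (distinct, sorted): [8, 14, 25, 33, 36, 47, 73, 81, 90, 109, 112, 122, 125, 142, 144, 159, 173, 177, 179, 197, 202, 213, 222, 227, 235, 248, 249]

Fragment lengths:
  [0,8): 8 bp
  [8,14): 6 bp
  [14,25): 11 bp
  [25,33): 8 bp
  [33,36): 3 bp
  [36,47): 11 bp
  [47,73): 26 bp
  [73,81): 8 bp
  [81,90): 9 bp
  [90,109): 19 bp
  [109,112): 3 bp
  [112,122): 10 bp
  [122,125): 3 bp
  [125,142): 17 bp
  [142,144): 2 bp
  [144,159): 15 bp
  [159,173): 14 bp
  [173,177): 4 bp
  [177,179): 2 bp
  [179,197): 18 bp
  [197,202): 5 bp
  [202,213): 11 bp
  [213,222): 9 bp
  [222,227): 5 bp
  [227,235): 8 bp
  [235,248): 13 bp
  [248,249): 1 bp
  [249,261): 12 bp

[1,2,2,3,3,3,4,5,5,6,8,8,8,8,9,9,10,11,11,11,12,13,14,15,17,18,19,26]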